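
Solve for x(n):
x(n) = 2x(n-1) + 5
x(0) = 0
First-order linear non-homogeneous.
Homogeneous solution: x_h(n) = A·(2)^n.
Try constant particular solution x_p = K: K = 2K + 5 ⇒ K = -5.
General: x(n) = A·(2)^n - 5.
Apply x(0) = 0: A - 5 = 0 ⇒ A = 5.
So x(n) = 5 \cdot 2^{n} - 5.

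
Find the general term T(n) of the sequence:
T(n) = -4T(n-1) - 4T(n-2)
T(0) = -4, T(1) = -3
Characteristic equation: x² + 4x + 4 = 0, which is (x - (-2))².
Repeated root r = -2.
General solution: T(n) = (A + Bn)·(-2)^n.
From T(0) = -4: A = -4.
From T(1) = -3: (A + B)·(-2) = -3 ⇒ B = \frac{11}{2}.
So T(n) = \left(\frac{11 n}{2} - 4\right) \cdot (-2)^n.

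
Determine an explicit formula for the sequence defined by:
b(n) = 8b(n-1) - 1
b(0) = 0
First-order linear non-homogeneous.
Homogeneous solution: b_h(n) = A·(8)^n.
Try constant particular solution b_p = K: K = 8K - 1 ⇒ K = \frac{1}{7}.
General: b(n) = A·(8)^n + \frac{1}{7}.
Apply b(0) = 0: A + \frac{1}{7} = 0 ⇒ A = - \frac{1}{7}.
So b(n) = \frac{1}{7} - \frac{8^{n}}{7}.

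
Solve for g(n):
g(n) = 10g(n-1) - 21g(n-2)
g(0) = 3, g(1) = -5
Characteristic equation: x² - 10x + 21 = 0, which factors as (x - (3))(x - (7)) = 0.
Roots r₁ = 3, r₂ = 7 (distinct).
General solution: g(n) = A·(3)^n + B·(7)^n.
From g(0) = 3: A + B = 3.
From g(1) = -5: 3A + 7B = -5.
Solving: A = \frac{13}{2}, B = - \frac{7}{2}.
So g(n) = \frac{13 \cdot 3^{n}}{2} - \frac{7 \cdot 7^{n}}{2}.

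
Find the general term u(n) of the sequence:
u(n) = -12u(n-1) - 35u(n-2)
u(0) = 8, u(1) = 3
Characteristic equation: x² + 12x + 35 = 0, which factors as (x - (-5))(x - (-7)) = 0.
Roots r₁ = -5, r₂ = -7 (distinct).
General solution: u(n) = A·(-5)^n + B·(-7)^n.
From u(0) = 8: A + B = 8.
From u(1) = 3: -5A - 7B = 3.
Solving: A = \frac{59}{2}, B = - \frac{43}{2}.
So u(n) = \frac{59 \left(-5\right)^{n}}{2} - \frac{43 \left(-7\right)^{n}}{2}.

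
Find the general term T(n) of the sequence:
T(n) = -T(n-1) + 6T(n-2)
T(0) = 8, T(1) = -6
Characteristic equation: x² + x - 6 = 0, which factors as (x - (-3))(x - (2)) = 0.
Roots r₁ = -3, r₂ = 2 (distinct).
General solution: T(n) = A·(-3)^n + B·(2)^n.
From T(0) = 8: A + B = 8.
From T(1) = -6: -3A + 2B = -6.
Solving: A = \frac{22}{5}, B = \frac{18}{5}.
So T(n) = \frac{22 \left(-3\right)^{n}}{5} + \frac{18 \cdot 2^{n}}{5}.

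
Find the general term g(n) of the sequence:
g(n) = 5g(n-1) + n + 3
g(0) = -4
First-order linear with linear forcing.
Homogeneous solution: g_h(n) = A·(5)^n.
Try particular g_p(n) = pn + q. Substituting:
  pn + q = 5(p(n-1) + q) + n + 3.
Matching the n-coefficient: p = 5p + 1 ⇒ p = - \frac{1}{4}.
Matching constants: q = -5p + 5q + 3 ⇒ q = - \frac{17}{16}.
General: g(n) = A·(5)^n - \frac{n}{4} - \frac{17}{16}.
Apply g(0) = -4: A - \frac{17}{16} = -4 ⇒ A = - \frac{47}{16}.
So g(n) = - \frac{47 \cdot 5^{n}}{16} - \frac{n}{4} - \frac{17}{16}.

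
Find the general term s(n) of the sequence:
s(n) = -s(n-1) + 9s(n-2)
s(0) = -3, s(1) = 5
Characteristic equation: x² + x - 9 = 0.
Discriminant Δ = (-1)² + 4·(9) = 37.
Roots r₁,₂ = (-1 ± √37)/2, so r₁ = - \frac{1}{2} + \frac{\sqrt{37}}{2}, r₂ = - \frac{\sqrt{37}}{2} - \frac{1}{2}.
General solution: s(n) = A·r₁^n + B·r₂^n.
From the initial conditions, A + B = -3 and r₁A + r₂B = 5.
Since r₁ - r₂ = √37: A = (5 - (-3)r₂)/√37 = - \frac{3}{2} + \frac{7 \sqrt{37}}{74}, and B = -3 - A = - \frac{3}{2} - \frac{7 \sqrt{37}}{74}.
So s(n) = \left(- \frac{3}{2} + \frac{7 \sqrt{37}}{74}\right)\left(- \frac{1}{2} + \frac{\sqrt{37}}{2}\right)^n + \left(- \frac{3}{2} - \frac{7 \sqrt{37}}{74}\right)\left(- \frac{\sqrt{37}}{2} - \frac{1}{2}\right)^n.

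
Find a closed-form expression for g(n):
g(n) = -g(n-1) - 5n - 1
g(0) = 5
First-order linear with linear forcing.
Homogeneous solution: g_h(n) = A·(-1)^n.
Try particular g_p(n) = pn + q. Substituting:
  pn + q = -(p(n-1) + q) - 5n - 1.
Matching the n-coefficient: p = -p - 5 ⇒ p = - \frac{5}{2}.
Matching constants: q = p - q - 1 ⇒ q = - \frac{7}{4}.
General: g(n) = A·(-1)^n - \frac{5 n}{2} - \frac{7}{4}.
Apply g(0) = 5: A - \frac{7}{4} = 5 ⇒ A = \frac{27}{4}.
So g(n) = \frac{27 \left(-1\right)^{n}}{4} - \frac{5 n}{2} - \frac{7}{4}.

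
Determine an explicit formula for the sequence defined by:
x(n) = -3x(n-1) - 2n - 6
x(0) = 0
First-order linear with linear forcing.
Homogeneous solution: x_h(n) = A·(-3)^n.
Try particular x_p(n) = pn + q. Substituting:
  pn + q = -3(p(n-1) + q) - 2n - 6.
Matching the n-coefficient: p = -3p - 2 ⇒ p = - \frac{1}{2}.
Matching constants: q = 3p - 3q - 6 ⇒ q = - \frac{15}{8}.
General: x(n) = A·(-3)^n - \frac{n}{2} - \frac{15}{8}.
Apply x(0) = 0: A - \frac{15}{8} = 0 ⇒ A = \frac{15}{8}.
So x(n) = \frac{15 \left(-3\right)^{n}}{8} - \frac{n}{2} - \frac{15}{8}.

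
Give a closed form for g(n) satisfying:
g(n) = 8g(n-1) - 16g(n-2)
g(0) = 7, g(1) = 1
Characteristic equation: x² - 8x + 16 = 0, which is (x - (4))².
Repeated root r = 4.
General solution: g(n) = (A + Bn)·(4)^n.
From g(0) = 7: A = 7.
From g(1) = 1: (A + B)·(4) = 1 ⇒ B = - \frac{27}{4}.
So g(n) = \left(7 - \frac{27 n}{4}\right) \cdot (4)^n.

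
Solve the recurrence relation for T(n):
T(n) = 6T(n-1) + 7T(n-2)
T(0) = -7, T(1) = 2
Characteristic equation: x² - 6x - 7 = 0, which factors as (x - (7))(x - (-1)) = 0.
Roots r₁ = 7, r₂ = -1 (distinct).
General solution: T(n) = A·(7)^n + B·(-1)^n.
From T(0) = -7: A + B = -7.
From T(1) = 2: 7A - B = 2.
Solving: A = - \frac{5}{8}, B = - \frac{51}{8}.
So T(n) = - \frac{51 \left(-1\right)^{n}}{8} - \frac{5 \cdot 7^{n}}{8}.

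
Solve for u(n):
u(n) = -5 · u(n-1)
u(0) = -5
Pure geometric recurrence with ratio -5.
By induction u(n) = u(0) · (-5)^n = - 5 \left(-5\right)^{n}.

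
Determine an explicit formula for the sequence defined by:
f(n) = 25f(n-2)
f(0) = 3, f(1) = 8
Characteristic equation: x² - 25 = 0, which factors as (x - (5))(x - (-5)) = 0.
Roots r₁ = 5, r₂ = -5 (distinct).
General solution: f(n) = A·(5)^n + B·(-5)^n.
From f(0) = 3: A + B = 3.
From f(1) = 8: 5A - 5B = 8.
Solving: A = \frac{23}{10}, B = \frac{7}{10}.
So f(n) = \frac{7 \left(-5\right)^{n}}{10} + \frac{23 \cdot 5^{n}}{10}.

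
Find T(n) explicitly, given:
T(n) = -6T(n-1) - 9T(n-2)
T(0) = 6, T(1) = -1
Characteristic equation: x² + 6x + 9 = 0, which is (x - (-3))².
Repeated root r = -3.
General solution: T(n) = (A + Bn)·(-3)^n.
From T(0) = 6: A = 6.
From T(1) = -1: (A + B)·(-3) = -1 ⇒ B = - \frac{17}{3}.
So T(n) = \left(6 - \frac{17 n}{3}\right) \cdot (-3)^n.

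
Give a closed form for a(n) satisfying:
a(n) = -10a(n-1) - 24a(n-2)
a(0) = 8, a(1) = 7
Characteristic equation: x² + 10x + 24 = 0, which factors as (x - (-4))(x - (-6)) = 0.
Roots r₁ = -4, r₂ = -6 (distinct).
General solution: a(n) = A·(-4)^n + B·(-6)^n.
From a(0) = 8: A + B = 8.
From a(1) = 7: -4A - 6B = 7.
Solving: A = \frac{55}{2}, B = - \frac{39}{2}.
So a(n) = \frac{55 \left(-4\right)^{n}}{2} - \frac{39 \left(-6\right)^{n}}{2}.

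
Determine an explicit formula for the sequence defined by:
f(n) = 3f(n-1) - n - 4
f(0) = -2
First-order linear with linear forcing.
Homogeneous solution: f_h(n) = A·(3)^n.
Try particular f_p(n) = pn + q. Substituting:
  pn + q = 3(p(n-1) + q) - n - 4.
Matching the n-coefficient: p = 3p - 1 ⇒ p = \frac{1}{2}.
Matching constants: q = -3p + 3q - 4 ⇒ q = \frac{11}{4}.
General: f(n) = A·(3)^n + \frac{n}{2} + \frac{11}{4}.
Apply f(0) = -2: A + \frac{11}{4} = -2 ⇒ A = - \frac{19}{4}.
So f(n) = - \frac{19 \cdot 3^{n}}{4} + \frac{n}{2} + \frac{11}{4}.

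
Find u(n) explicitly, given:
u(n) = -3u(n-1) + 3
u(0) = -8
First-order linear non-homogeneous.
Homogeneous solution: u_h(n) = A·(-3)^n.
Try constant particular solution u_p = K: K = -3K + 3 ⇒ K = \frac{3}{4}.
General: u(n) = A·(-3)^n + \frac{3}{4}.
Apply u(0) = -8: A + \frac{3}{4} = -8 ⇒ A = - \frac{35}{4}.
So u(n) = \frac{3}{4} - \frac{35 \left(-3\right)^{n}}{4}.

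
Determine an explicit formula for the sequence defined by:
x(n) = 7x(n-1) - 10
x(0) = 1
First-order linear non-homogeneous.
Homogeneous solution: x_h(n) = A·(7)^n.
Try constant particular solution x_p = K: K = 7K - 10 ⇒ K = \frac{5}{3}.
General: x(n) = A·(7)^n + \frac{5}{3}.
Apply x(0) = 1: A + \frac{5}{3} = 1 ⇒ A = - \frac{2}{3}.
So x(n) = \frac{5}{3} - \frac{2 \cdot 7^{n}}{3}.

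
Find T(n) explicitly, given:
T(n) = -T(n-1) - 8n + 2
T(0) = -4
First-order linear with linear forcing.
Homogeneous solution: T_h(n) = A·(-1)^n.
Try particular T_p(n) = pn + q. Substituting:
  pn + q = -(p(n-1) + q) - 8n + 2.
Matching the n-coefficient: p = -p - 8 ⇒ p = -4.
Matching constants: q = p - q + 2 ⇒ q = -1.
General: T(n) = A·(-1)^n - 4 n - 1.
Apply T(0) = -4: A - 1 = -4 ⇒ A = -3.
So T(n) = - 3 \left(-1\right)^{n} - 4 n - 1.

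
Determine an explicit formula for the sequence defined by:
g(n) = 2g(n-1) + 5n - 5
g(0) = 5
First-order linear with linear forcing.
Homogeneous solution: g_h(n) = A·(2)^n.
Try particular g_p(n) = pn + q. Substituting:
  pn + q = 2(p(n-1) + q) + 5n - 5.
Matching the n-coefficient: p = 2p + 5 ⇒ p = -5.
Matching constants: q = -2p + 2q - 5 ⇒ q = -5.
General: g(n) = A·(2)^n - 5 n - 5.
Apply g(0) = 5: A - 5 = 5 ⇒ A = 10.
So g(n) = 10 \cdot 2^{n} - 5 n - 5.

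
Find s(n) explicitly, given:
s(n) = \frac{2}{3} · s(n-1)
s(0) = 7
Pure geometric recurrence with ratio \frac{2}{3}.
By induction s(n) = s(0) · (\frac{2}{3})^n = 7 \left(\frac{2}{3}\right)^{n}.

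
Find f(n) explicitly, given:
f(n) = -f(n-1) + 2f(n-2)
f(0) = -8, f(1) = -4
Characteristic equation: x² + x - 2 = 0, which factors as (x - (-2))(x - (1)) = 0.
Roots r₁ = -2, r₂ = 1 (distinct).
General solution: f(n) = A·(-2)^n + B·(1)^n.
From f(0) = -8: A + B = -8.
From f(1) = -4: -2A + B = -4.
Solving: A = - \frac{4}{3}, B = - \frac{20}{3}.
So f(n) = - \frac{4 \left(-2\right)^{n}}{3} - \frac{20}{3}.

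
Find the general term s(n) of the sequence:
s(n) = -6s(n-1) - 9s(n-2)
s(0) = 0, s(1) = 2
Characteristic equation: x² + 6x + 9 = 0, which is (x - (-3))².
Repeated root r = -3.
General solution: s(n) = (A + Bn)·(-3)^n.
From s(0) = 0: A = 0.
From s(1) = 2: (A + B)·(-3) = 2 ⇒ B = - \frac{2}{3}.
So s(n) = \left(- \frac{2 n}{3}\right) \cdot (-3)^n.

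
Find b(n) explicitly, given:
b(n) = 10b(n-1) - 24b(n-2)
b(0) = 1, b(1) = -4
Characteristic equation: x² - 10x + 24 = 0, which factors as (x - (6))(x - (4)) = 0.
Roots r₁ = 6, r₂ = 4 (distinct).
General solution: b(n) = A·(6)^n + B·(4)^n.
From b(0) = 1: A + B = 1.
From b(1) = -4: 6A + 4B = -4.
Solving: A = -4, B = 5.
So b(n) = 5 \cdot 4^{n} - 4 \cdot 6^{n}.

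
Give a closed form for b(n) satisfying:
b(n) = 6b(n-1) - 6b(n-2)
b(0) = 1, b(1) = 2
Characteristic equation: x² - 6x + 6 = 0.
Discriminant Δ = (6)² + 4·(-6) = 12.
Roots r₁,₂ = (6 ± √12)/2, so r₁ = \sqrt{3} + 3, r₂ = 3 - \sqrt{3}.
General solution: b(n) = A·r₁^n + B·r₂^n.
From the initial conditions, A + B = 1 and r₁A + r₂B = 2.
Since r₁ - r₂ = √12: A = (2 - (1)r₂)/√12 = \frac{1}{2} - \frac{\sqrt{3}}{6}, and B = 1 - A = \frac{\sqrt{3}}{6} + \frac{1}{2}.
So b(n) = \left(\frac{1}{2} - \frac{\sqrt{3}}{6}\right)\left(\sqrt{3} + 3\right)^n + \left(\frac{\sqrt{3}}{6} + \frac{1}{2}\right)\left(3 - \sqrt{3}\right)^n.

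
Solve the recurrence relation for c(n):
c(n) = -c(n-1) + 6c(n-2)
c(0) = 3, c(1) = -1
Characteristic equation: x² + x - 6 = 0, which factors as (x - (2))(x - (-3)) = 0.
Roots r₁ = 2, r₂ = -3 (distinct).
General solution: c(n) = A·(2)^n + B·(-3)^n.
From c(0) = 3: A + B = 3.
From c(1) = -1: 2A - 3B = -1.
Solving: A = \frac{8}{5}, B = \frac{7}{5}.
So c(n) = \frac{7 \left(-3\right)^{n}}{5} + \frac{8 \cdot 2^{n}}{5}.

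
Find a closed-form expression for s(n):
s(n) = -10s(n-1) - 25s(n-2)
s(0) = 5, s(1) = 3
Characteristic equation: x² + 10x + 25 = 0, which is (x - (-5))².
Repeated root r = -5.
General solution: s(n) = (A + Bn)·(-5)^n.
From s(0) = 5: A = 5.
From s(1) = 3: (A + B)·(-5) = 3 ⇒ B = - \frac{28}{5}.
So s(n) = \left(5 - \frac{28 n}{5}\right) \cdot (-5)^n.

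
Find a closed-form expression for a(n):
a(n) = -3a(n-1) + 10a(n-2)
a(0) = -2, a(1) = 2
Characteristic equation: x² + 3x - 10 = 0, which factors as (x - (2))(x - (-5)) = 0.
Roots r₁ = 2, r₂ = -5 (distinct).
General solution: a(n) = A·(2)^n + B·(-5)^n.
From a(0) = -2: A + B = -2.
From a(1) = 2: 2A - 5B = 2.
Solving: A = - \frac{8}{7}, B = - \frac{6}{7}.
So a(n) = - \frac{6 \left(-5\right)^{n}}{7} - \frac{8 \cdot 2^{n}}{7}.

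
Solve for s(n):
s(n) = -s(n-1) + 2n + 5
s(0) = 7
First-order linear with linear forcing.
Homogeneous solution: s_h(n) = A·(-1)^n.
Try particular s_p(n) = pn + q. Substituting:
  pn + q = -(p(n-1) + q) + 2n + 5.
Matching the n-coefficient: p = -p + 2 ⇒ p = 1.
Matching constants: q = p - q + 5 ⇒ q = 3.
General: s(n) = A·(-1)^n + n + 3.
Apply s(0) = 7: A + 3 = 7 ⇒ A = 4.
So s(n) = 4 \left(-1\right)^{n} + n + 3.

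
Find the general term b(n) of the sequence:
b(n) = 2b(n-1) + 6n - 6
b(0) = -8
First-order linear with linear forcing.
Homogeneous solution: b_h(n) = A·(2)^n.
Try particular b_p(n) = pn + q. Substituting:
  pn + q = 2(p(n-1) + q) + 6n - 6.
Matching the n-coefficient: p = 2p + 6 ⇒ p = -6.
Matching constants: q = -2p + 2q - 6 ⇒ q = -6.
General: b(n) = A·(2)^n - 6 n - 6.
Apply b(0) = -8: A - 6 = -8 ⇒ A = -2.
So b(n) = - 2 \cdot 2^{n} - 6 n - 6.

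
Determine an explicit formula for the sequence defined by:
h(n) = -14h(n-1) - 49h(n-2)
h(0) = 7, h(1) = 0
Characteristic equation: x² + 14x + 49 = 0, which is (x - (-7))².
Repeated root r = -7.
General solution: h(n) = (A + Bn)·(-7)^n.
From h(0) = 7: A = 7.
From h(1) = 0: (A + B)·(-7) = 0 ⇒ B = -7.
So h(n) = \left(7 - 7 n\right) \cdot (-7)^n.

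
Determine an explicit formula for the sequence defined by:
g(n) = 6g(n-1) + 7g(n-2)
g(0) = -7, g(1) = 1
Characteristic equation: x² - 6x - 7 = 0, which factors as (x - (7))(x - (-1)) = 0.
Roots r₁ = 7, r₂ = -1 (distinct).
General solution: g(n) = A·(7)^n + B·(-1)^n.
From g(0) = -7: A + B = -7.
From g(1) = 1: 7A - B = 1.
Solving: A = - \frac{3}{4}, B = - \frac{25}{4}.
So g(n) = - \frac{25 \left(-1\right)^{n}}{4} - \frac{3 \cdot 7^{n}}{4}.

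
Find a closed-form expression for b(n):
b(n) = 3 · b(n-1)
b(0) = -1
Pure geometric recurrence with ratio 3.
By induction b(n) = b(0) · (3)^n = - 3^{n}.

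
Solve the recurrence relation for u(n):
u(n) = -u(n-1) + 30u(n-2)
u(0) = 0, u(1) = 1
Characteristic equation: x² + x - 30 = 0, which factors as (x - (5))(x - (-6)) = 0.
Roots r₁ = 5, r₂ = -6 (distinct).
General solution: u(n) = A·(5)^n + B·(-6)^n.
From u(0) = 0: A + B = 0.
From u(1) = 1: 5A - 6B = 1.
Solving: A = \frac{1}{11}, B = - \frac{1}{11}.
So u(n) = - \frac{\left(-6\right)^{n}}{11} + \frac{5^{n}}{11}.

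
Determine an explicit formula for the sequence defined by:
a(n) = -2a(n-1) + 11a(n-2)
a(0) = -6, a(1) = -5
Characteristic equation: x² + 2x - 11 = 0.
Discriminant Δ = (-2)² + 4·(11) = 48.
Roots r₁,₂ = (-2 ± √48)/2, so r₁ = -1 + 2 \sqrt{3}, r₂ = - 2 \sqrt{3} - 1.
General solution: a(n) = A·r₁^n + B·r₂^n.
From the initial conditions, A + B = -6 and r₁A + r₂B = -5.
Since r₁ - r₂ = √48: A = (-5 - (-6)r₂)/√48 = -3 - \frac{11 \sqrt{3}}{12}, and B = -6 - A = -3 + \frac{11 \sqrt{3}}{12}.
So a(n) = \left(-3 - \frac{11 \sqrt{3}}{12}\right)\left(-1 + 2 \sqrt{3}\right)^n + \left(-3 + \frac{11 \sqrt{3}}{12}\right)\left(- 2 \sqrt{3} - 1\right)^n.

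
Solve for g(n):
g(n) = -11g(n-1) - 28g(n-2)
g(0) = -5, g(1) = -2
Characteristic equation: x² + 11x + 28 = 0, which factors as (x - (-7))(x - (-4)) = 0.
Roots r₁ = -7, r₂ = -4 (distinct).
General solution: g(n) = A·(-7)^n + B·(-4)^n.
From g(0) = -5: A + B = -5.
From g(1) = -2: -7A - 4B = -2.
Solving: A = \frac{22}{3}, B = - \frac{37}{3}.
So g(n) = - \frac{37 \left(-4\right)^{n}}{3} + \frac{22 \left(-7\right)^{n}}{3}.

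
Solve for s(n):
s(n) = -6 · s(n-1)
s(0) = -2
Pure geometric recurrence with ratio -6.
By induction s(n) = s(0) · (-6)^n = - 2 \left(-6\right)^{n}.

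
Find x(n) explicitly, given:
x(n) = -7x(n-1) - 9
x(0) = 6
First-order linear non-homogeneous.
Homogeneous solution: x_h(n) = A·(-7)^n.
Try constant particular solution x_p = K: K = -7K - 9 ⇒ K = - \frac{9}{8}.
General: x(n) = A·(-7)^n - \frac{9}{8}.
Apply x(0) = 6: A - \frac{9}{8} = 6 ⇒ A = \frac{57}{8}.
So x(n) = \frac{57 \left(-7\right)^{n}}{8} - \frac{9}{8}.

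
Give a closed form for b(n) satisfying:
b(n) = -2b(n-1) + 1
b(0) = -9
First-order linear non-homogeneous.
Homogeneous solution: b_h(n) = A·(-2)^n.
Try constant particular solution b_p = K: K = -2K + 1 ⇒ K = \frac{1}{3}.
General: b(n) = A·(-2)^n + \frac{1}{3}.
Apply b(0) = -9: A + \frac{1}{3} = -9 ⇒ A = - \frac{28}{3}.
So b(n) = \frac{1}{3} - \frac{28 \left(-2\right)^{n}}{3}.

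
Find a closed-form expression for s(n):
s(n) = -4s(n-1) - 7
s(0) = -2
First-order linear non-homogeneous.
Homogeneous solution: s_h(n) = A·(-4)^n.
Try constant particular solution s_p = K: K = -4K - 7 ⇒ K = - \frac{7}{5}.
General: s(n) = A·(-4)^n - \frac{7}{5}.
Apply s(0) = -2: A - \frac{7}{5} = -2 ⇒ A = - \frac{3}{5}.
So s(n) = - \frac{3 \left(-4\right)^{n}}{5} - \frac{7}{5}.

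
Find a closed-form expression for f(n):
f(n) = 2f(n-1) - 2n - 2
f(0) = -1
First-order linear with linear forcing.
Homogeneous solution: f_h(n) = A·(2)^n.
Try particular f_p(n) = pn + q. Substituting:
  pn + q = 2(p(n-1) + q) - 2n - 2.
Matching the n-coefficient: p = 2p - 2 ⇒ p = 2.
Matching constants: q = -2p + 2q - 2 ⇒ q = 6.
General: f(n) = A·(2)^n + 2 n + 6.
Apply f(0) = -1: A + 6 = -1 ⇒ A = -7.
So f(n) = - 7 \cdot 2^{n} + 2 n + 6.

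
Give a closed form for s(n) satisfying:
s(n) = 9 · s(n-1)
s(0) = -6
Pure geometric recurrence with ratio 9.
By induction s(n) = s(0) · (9)^n = - 6 \cdot 9^{n}.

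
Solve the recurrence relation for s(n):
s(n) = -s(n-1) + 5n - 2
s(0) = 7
First-order linear with linear forcing.
Homogeneous solution: s_h(n) = A·(-1)^n.
Try particular s_p(n) = pn + q. Substituting:
  pn + q = -(p(n-1) + q) + 5n - 2.
Matching the n-coefficient: p = -p + 5 ⇒ p = \frac{5}{2}.
Matching constants: q = p - q - 2 ⇒ q = \frac{1}{4}.
General: s(n) = A·(-1)^n + \frac{5 n}{2} + \frac{1}{4}.
Apply s(0) = 7: A + \frac{1}{4} = 7 ⇒ A = \frac{27}{4}.
So s(n) = \frac{27 \left(-1\right)^{n}}{4} + \frac{5 n}{2} + \frac{1}{4}.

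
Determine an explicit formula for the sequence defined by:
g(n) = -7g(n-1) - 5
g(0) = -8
First-order linear non-homogeneous.
Homogeneous solution: g_h(n) = A·(-7)^n.
Try constant particular solution g_p = K: K = -7K - 5 ⇒ K = - \frac{5}{8}.
General: g(n) = A·(-7)^n - \frac{5}{8}.
Apply g(0) = -8: A - \frac{5}{8} = -8 ⇒ A = - \frac{59}{8}.
So g(n) = - \frac{59 \left(-7\right)^{n}}{8} - \frac{5}{8}.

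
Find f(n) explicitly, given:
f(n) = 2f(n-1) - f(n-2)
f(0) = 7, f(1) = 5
Characteristic equation: x² - 2x + 1 = 0, which is (x - (1))².
Repeated root r = 1.
General solution: f(n) = (A + Bn)·(1)^n.
From f(0) = 7: A = 7.
From f(1) = 5: (A + B)·(1) = 5 ⇒ B = -2.
So f(n) = \left(7 - 2 n\right) \cdot (1)^n.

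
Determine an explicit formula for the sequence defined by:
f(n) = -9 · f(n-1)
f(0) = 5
Pure geometric recurrence with ratio -9.
By induction f(n) = f(0) · (-9)^n = 5 \left(-9\right)^{n}.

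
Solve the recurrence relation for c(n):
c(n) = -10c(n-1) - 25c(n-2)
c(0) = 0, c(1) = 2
Characteristic equation: x² + 10x + 25 = 0, which is (x - (-5))².
Repeated root r = -5.
General solution: c(n) = (A + Bn)·(-5)^n.
From c(0) = 0: A = 0.
From c(1) = 2: (A + B)·(-5) = 2 ⇒ B = - \frac{2}{5}.
So c(n) = \left(- \frac{2 n}{5}\right) \cdot (-5)^n.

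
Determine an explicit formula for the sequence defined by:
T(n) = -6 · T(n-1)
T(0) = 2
Pure geometric recurrence with ratio -6.
By induction T(n) = T(0) · (-6)^n = 2 \left(-6\right)^{n}.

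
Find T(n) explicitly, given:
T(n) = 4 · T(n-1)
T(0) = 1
Pure geometric recurrence with ratio 4.
By induction T(n) = T(0) · (4)^n = 4^{n}.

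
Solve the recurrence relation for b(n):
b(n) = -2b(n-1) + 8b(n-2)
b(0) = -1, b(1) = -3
Characteristic equation: x² + 2x - 8 = 0, which factors as (x - (2))(x - (-4)) = 0.
Roots r₁ = 2, r₂ = -4 (distinct).
General solution: b(n) = A·(2)^n + B·(-4)^n.
From b(0) = -1: A + B = -1.
From b(1) = -3: 2A - 4B = -3.
Solving: A = - \frac{7}{6}, B = \frac{1}{6}.
So b(n) = \frac{\left(-4\right)^{n}}{6} - \frac{7 \cdot 2^{n}}{6}.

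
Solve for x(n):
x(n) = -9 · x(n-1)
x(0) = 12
Pure geometric recurrence with ratio -9.
By induction x(n) = x(0) · (-9)^n = 12 \left(-9\right)^{n}.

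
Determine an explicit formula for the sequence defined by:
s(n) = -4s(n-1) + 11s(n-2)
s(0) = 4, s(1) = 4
Characteristic equation: x² + 4x - 11 = 0.
Discriminant Δ = (-4)² + 4·(11) = 60.
Roots r₁,₂ = (-4 ± √60)/2, so r₁ = -2 + \sqrt{15}, r₂ = - \sqrt{15} - 2.
General solution: s(n) = A·r₁^n + B·r₂^n.
From the initial conditions, A + B = 4 and r₁A + r₂B = 4.
Since r₁ - r₂ = √60: A = (4 - (4)r₂)/√60 = \frac{2 \sqrt{15}}{5} + 2, and B = 4 - A = 2 - \frac{2 \sqrt{15}}{5}.
So s(n) = \left(\frac{2 \sqrt{15}}{5} + 2\right)\left(-2 + \sqrt{15}\right)^n + \left(2 - \frac{2 \sqrt{15}}{5}\right)\left(- \sqrt{15} - 2\right)^n.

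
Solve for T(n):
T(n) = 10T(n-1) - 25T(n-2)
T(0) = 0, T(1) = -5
Characteristic equation: x² - 10x + 25 = 0, which is (x - (5))².
Repeated root r = 5.
General solution: T(n) = (A + Bn)·(5)^n.
From T(0) = 0: A = 0.
From T(1) = -5: (A + B)·(5) = -5 ⇒ B = -1.
So T(n) = \left(- n\right) \cdot (5)^n.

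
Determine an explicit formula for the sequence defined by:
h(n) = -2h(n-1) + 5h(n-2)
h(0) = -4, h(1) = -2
Characteristic equation: x² + 2x - 5 = 0.
Discriminant Δ = (-2)² + 4·(5) = 24.
Roots r₁,₂ = (-2 ± √24)/2, so r₁ = -1 + \sqrt{6}, r₂ = - \sqrt{6} - 1.
General solution: h(n) = A·r₁^n + B·r₂^n.
From the initial conditions, A + B = -4 and r₁A + r₂B = -2.
Since r₁ - r₂ = √24: A = (-2 - (-4)r₂)/√24 = -2 - \frac{\sqrt{6}}{2}, and B = -4 - A = -2 + \frac{\sqrt{6}}{2}.
So h(n) = \left(-2 - \frac{\sqrt{6}}{2}\right)\left(-1 + \sqrt{6}\right)^n + \left(-2 + \frac{\sqrt{6}}{2}\right)\left(- \sqrt{6} - 1\right)^n.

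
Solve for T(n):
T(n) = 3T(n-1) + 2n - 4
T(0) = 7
First-order linear with linear forcing.
Homogeneous solution: T_h(n) = A·(3)^n.
Try particular T_p(n) = pn + q. Substituting:
  pn + q = 3(p(n-1) + q) + 2n - 4.
Matching the n-coefficient: p = 3p + 2 ⇒ p = -1.
Matching constants: q = -3p + 3q - 4 ⇒ q = \frac{1}{2}.
General: T(n) = A·(3)^n - n + \frac{1}{2}.
Apply T(0) = 7: A + \frac{1}{2} = 7 ⇒ A = \frac{13}{2}.
So T(n) = \frac{13 \cdot 3^{n}}{2} - n + \frac{1}{2}.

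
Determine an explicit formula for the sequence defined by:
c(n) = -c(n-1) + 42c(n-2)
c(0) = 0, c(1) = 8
Characteristic equation: x² + x - 42 = 0, which factors as (x - (6))(x - (-7)) = 0.
Roots r₁ = 6, r₂ = -7 (distinct).
General solution: c(n) = A·(6)^n + B·(-7)^n.
From c(0) = 0: A + B = 0.
From c(1) = 8: 6A - 7B = 8.
Solving: A = \frac{8}{13}, B = - \frac{8}{13}.
So c(n) = - \frac{8 \left(-7\right)^{n}}{13} + \frac{8 \cdot 6^{n}}{13}.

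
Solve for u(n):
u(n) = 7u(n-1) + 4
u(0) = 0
First-order linear non-homogeneous.
Homogeneous solution: u_h(n) = A·(7)^n.
Try constant particular solution u_p = K: K = 7K + 4 ⇒ K = - \frac{2}{3}.
General: u(n) = A·(7)^n - \frac{2}{3}.
Apply u(0) = 0: A - \frac{2}{3} = 0 ⇒ A = \frac{2}{3}.
So u(n) = \frac{2 \cdot 7^{n}}{3} - \frac{2}{3}.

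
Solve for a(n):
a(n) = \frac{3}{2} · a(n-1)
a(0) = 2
Pure geometric recurrence with ratio \frac{3}{2}.
By induction a(n) = a(0) · (\frac{3}{2})^n = 2 \left(\frac{3}{2}\right)^{n}.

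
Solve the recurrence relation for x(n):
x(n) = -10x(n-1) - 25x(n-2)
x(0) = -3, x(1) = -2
Characteristic equation: x² + 10x + 25 = 0, which is (x - (-5))².
Repeated root r = -5.
General solution: x(n) = (A + Bn)·(-5)^n.
From x(0) = -3: A = -3.
From x(1) = -2: (A + B)·(-5) = -2 ⇒ B = \frac{17}{5}.
So x(n) = \left(\frac{17 n}{5} - 3\right) \cdot (-5)^n.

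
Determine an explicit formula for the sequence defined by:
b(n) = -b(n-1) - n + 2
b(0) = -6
First-order linear with linear forcing.
Homogeneous solution: b_h(n) = A·(-1)^n.
Try particular b_p(n) = pn + q. Substituting:
  pn + q = -(p(n-1) + q) - n + 2.
Matching the n-coefficient: p = -p - 1 ⇒ p = - \frac{1}{2}.
Matching constants: q = p - q + 2 ⇒ q = \frac{3}{4}.
General: b(n) = A·(-1)^n - \frac{n}{2} + \frac{3}{4}.
Apply b(0) = -6: A + \frac{3}{4} = -6 ⇒ A = - \frac{27}{4}.
So b(n) = - \frac{27 \left(-1\right)^{n}}{4} - \frac{n}{2} + \frac{3}{4}.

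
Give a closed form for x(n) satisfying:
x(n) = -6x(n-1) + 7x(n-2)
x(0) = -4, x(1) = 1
Characteristic equation: x² + 6x - 7 = 0, which factors as (x - (1))(x - (-7)) = 0.
Roots r₁ = 1, r₂ = -7 (distinct).
General solution: x(n) = A·(1)^n + B·(-7)^n.
From x(0) = -4: A + B = -4.
From x(1) = 1: A - 7B = 1.
Solving: A = - \frac{27}{8}, B = - \frac{5}{8}.
So x(n) = - \frac{5 \left(-7\right)^{n}}{8} - \frac{27}{8}.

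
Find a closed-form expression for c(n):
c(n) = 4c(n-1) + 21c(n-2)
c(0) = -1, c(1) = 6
Characteristic equation: x² - 4x - 21 = 0, which factors as (x - (-3))(x - (7)) = 0.
Roots r₁ = -3, r₂ = 7 (distinct).
General solution: c(n) = A·(-3)^n + B·(7)^n.
From c(0) = -1: A + B = -1.
From c(1) = 6: -3A + 7B = 6.
Solving: A = - \frac{13}{10}, B = \frac{3}{10}.
So c(n) = - \frac{13 \left(-3\right)^{n}}{10} + \frac{3 \cdot 7^{n}}{10}.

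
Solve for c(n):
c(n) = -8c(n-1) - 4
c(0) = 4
First-order linear non-homogeneous.
Homogeneous solution: c_h(n) = A·(-8)^n.
Try constant particular solution c_p = K: K = -8K - 4 ⇒ K = - \frac{4}{9}.
General: c(n) = A·(-8)^n - \frac{4}{9}.
Apply c(0) = 4: A - \frac{4}{9} = 4 ⇒ A = \frac{40}{9}.
So c(n) = \frac{40 \left(-8\right)^{n}}{9} - \frac{4}{9}.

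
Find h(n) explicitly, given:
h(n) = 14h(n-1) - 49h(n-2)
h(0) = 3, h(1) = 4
Characteristic equation: x² - 14x + 49 = 0, which is (x - (7))².
Repeated root r = 7.
General solution: h(n) = (A + Bn)·(7)^n.
From h(0) = 3: A = 3.
From h(1) = 4: (A + B)·(7) = 4 ⇒ B = - \frac{17}{7}.
So h(n) = \left(3 - \frac{17 n}{7}\right) \cdot (7)^n.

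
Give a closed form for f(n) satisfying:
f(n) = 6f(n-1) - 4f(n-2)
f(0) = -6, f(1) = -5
Characteristic equation: x² - 6x + 4 = 0.
Discriminant Δ = (6)² + 4·(-4) = 20.
Roots r₁,₂ = (6 ± √20)/2, so r₁ = \sqrt{5} + 3, r₂ = 3 - \sqrt{5}.
General solution: f(n) = A·r₁^n + B·r₂^n.
From the initial conditions, A + B = -6 and r₁A + r₂B = -5.
Since r₁ - r₂ = √20: A = (-5 - (-6)r₂)/√20 = -3 + \frac{13 \sqrt{5}}{10}, and B = -6 - A = -3 - \frac{13 \sqrt{5}}{10}.
So f(n) = \left(-3 + \frac{13 \sqrt{5}}{10}\right)\left(\sqrt{5} + 3\right)^n + \left(-3 - \frac{13 \sqrt{5}}{10}\right)\left(3 - \sqrt{5}\right)^n.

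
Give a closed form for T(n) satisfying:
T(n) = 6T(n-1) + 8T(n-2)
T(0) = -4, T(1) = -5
Characteristic equation: x² - 6x - 8 = 0.
Discriminant Δ = (6)² + 4·(8) = 68.
Roots r₁,₂ = (6 ± √68)/2, so r₁ = 3 + \sqrt{17}, r₂ = 3 - \sqrt{17}.
General solution: T(n) = A·r₁^n + B·r₂^n.
From the initial conditions, A + B = -4 and r₁A + r₂B = -5.
Since r₁ - r₂ = √68: A = (-5 - (-4)r₂)/√68 = -2 + \frac{7 \sqrt{17}}{34}, and B = -4 - A = -2 - \frac{7 \sqrt{17}}{34}.
So T(n) = \left(-2 + \frac{7 \sqrt{17}}{34}\right)\left(3 + \sqrt{17}\right)^n + \left(-2 - \frac{7 \sqrt{17}}{34}\right)\left(3 - \sqrt{17}\right)^n.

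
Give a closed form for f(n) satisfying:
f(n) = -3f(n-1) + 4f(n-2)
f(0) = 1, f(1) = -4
Characteristic equation: x² + 3x - 4 = 0, which factors as (x - (1))(x - (-4)) = 0.
Roots r₁ = 1, r₂ = -4 (distinct).
General solution: f(n) = A·(1)^n + B·(-4)^n.
From f(0) = 1: A + B = 1.
From f(1) = -4: A - 4B = -4.
Solving: A = 0, B = 1.
So f(n) = \left(-4\right)^{n}.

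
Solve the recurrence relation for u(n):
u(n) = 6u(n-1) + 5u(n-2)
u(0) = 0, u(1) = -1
Characteristic equation: x² - 6x - 5 = 0.
Discriminant Δ = (6)² + 4·(5) = 56.
Roots r₁,₂ = (6 ± √56)/2, so r₁ = 3 + \sqrt{14}, r₂ = 3 - \sqrt{14}.
General solution: u(n) = A·r₁^n + B·r₂^n.
From the initial conditions, A + B = 0 and r₁A + r₂B = -1.
Since r₁ - r₂ = √56: A = (-1 - (0)r₂)/√56 = - \frac{\sqrt{14}}{28}, and B = 0 - A = \frac{\sqrt{14}}{28}.
So u(n) = \left(- \frac{\sqrt{14}}{28}\right)\left(3 + \sqrt{14}\right)^n + \left(\frac{\sqrt{14}}{28}\right)\left(3 - \sqrt{14}\right)^n.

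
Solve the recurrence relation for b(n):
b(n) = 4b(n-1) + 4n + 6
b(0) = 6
First-order linear with linear forcing.
Homogeneous solution: b_h(n) = A·(4)^n.
Try particular b_p(n) = pn + q. Substituting:
  pn + q = 4(p(n-1) + q) + 4n + 6.
Matching the n-coefficient: p = 4p + 4 ⇒ p = - \frac{4}{3}.
Matching constants: q = -4p + 4q + 6 ⇒ q = - \frac{34}{9}.
General: b(n) = A·(4)^n - \frac{4 n}{3} - \frac{34}{9}.
Apply b(0) = 6: A - \frac{34}{9} = 6 ⇒ A = \frac{88}{9}.
So b(n) = \frac{88 \cdot 4^{n}}{9} - \frac{4 n}{3} - \frac{34}{9}.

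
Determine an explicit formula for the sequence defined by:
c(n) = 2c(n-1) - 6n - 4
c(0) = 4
First-order linear with linear forcing.
Homogeneous solution: c_h(n) = A·(2)^n.
Try particular c_p(n) = pn + q. Substituting:
  pn + q = 2(p(n-1) + q) - 6n - 4.
Matching the n-coefficient: p = 2p - 6 ⇒ p = 6.
Matching constants: q = -2p + 2q - 4 ⇒ q = 16.
General: c(n) = A·(2)^n + 6 n + 16.
Apply c(0) = 4: A + 16 = 4 ⇒ A = -12.
So c(n) = - 12 \cdot 2^{n} + 6 n + 16.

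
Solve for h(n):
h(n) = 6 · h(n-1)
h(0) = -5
Pure geometric recurrence with ratio 6.
By induction h(n) = h(0) · (6)^n = - 5 \cdot 6^{n}.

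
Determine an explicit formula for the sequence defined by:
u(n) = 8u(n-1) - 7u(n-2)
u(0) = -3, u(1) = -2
Characteristic equation: x² - 8x + 7 = 0, which factors as (x - (7))(x - (1)) = 0.
Roots r₁ = 7, r₂ = 1 (distinct).
General solution: u(n) = A·(7)^n + B·(1)^n.
From u(0) = -3: A + B = -3.
From u(1) = -2: 7A + B = -2.
Solving: A = \frac{1}{6}, B = - \frac{19}{6}.
So u(n) = \frac{7^{n}}{6} - \frac{19}{6}.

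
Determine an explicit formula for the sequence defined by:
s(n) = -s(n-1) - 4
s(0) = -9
First-order linear non-homogeneous.
Homogeneous solution: s_h(n) = A·(-1)^n.
Try constant particular solution s_p = K: K = -K - 4 ⇒ K = -2.
General: s(n) = A·(-1)^n - 2.
Apply s(0) = -9: A - 2 = -9 ⇒ A = -7.
So s(n) = - 7 \left(-1\right)^{n} - 2.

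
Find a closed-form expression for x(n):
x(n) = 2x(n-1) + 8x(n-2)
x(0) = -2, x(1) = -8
Characteristic equation: x² - 2x - 8 = 0, which factors as (x - (4))(x - (-2)) = 0.
Roots r₁ = 4, r₂ = -2 (distinct).
General solution: x(n) = A·(4)^n + B·(-2)^n.
From x(0) = -2: A + B = -2.
From x(1) = -8: 4A - 2B = -8.
Solving: A = -2, B = 0.
So x(n) = - 2 \cdot 4^{n}.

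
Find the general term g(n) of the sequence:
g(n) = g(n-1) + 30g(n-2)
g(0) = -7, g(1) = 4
Characteristic equation: x² - x - 30 = 0, which factors as (x - (-5))(x - (6)) = 0.
Roots r₁ = -5, r₂ = 6 (distinct).
General solution: g(n) = A·(-5)^n + B·(6)^n.
From g(0) = -7: A + B = -7.
From g(1) = 4: -5A + 6B = 4.
Solving: A = - \frac{46}{11}, B = - \frac{31}{11}.
So g(n) = - \frac{46 \left(-5\right)^{n}}{11} - \frac{31 \cdot 6^{n}}{11}.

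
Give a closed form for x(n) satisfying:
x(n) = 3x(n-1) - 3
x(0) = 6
First-order linear non-homogeneous.
Homogeneous solution: x_h(n) = A·(3)^n.
Try constant particular solution x_p = K: K = 3K - 3 ⇒ K = \frac{3}{2}.
General: x(n) = A·(3)^n + \frac{3}{2}.
Apply x(0) = 6: A + \frac{3}{2} = 6 ⇒ A = \frac{9}{2}.
So x(n) = \frac{9 \cdot 3^{n}}{2} + \frac{3}{2}.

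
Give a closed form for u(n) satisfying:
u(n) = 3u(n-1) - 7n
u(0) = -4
First-order linear with linear forcing.
Homogeneous solution: u_h(n) = A·(3)^n.
Try particular u_p(n) = pn + q. Substituting:
  pn + q = 3(p(n-1) + q) - 7n.
Matching the n-coefficient: p = 3p - 7 ⇒ p = \frac{7}{2}.
Matching constants: q = -3p + 3q ⇒ q = \frac{21}{4}.
General: u(n) = A·(3)^n + \frac{7 n}{2} + \frac{21}{4}.
Apply u(0) = -4: A + \frac{21}{4} = -4 ⇒ A = - \frac{37}{4}.
So u(n) = - \frac{37 \cdot 3^{n}}{4} + \frac{7 n}{2} + \frac{21}{4}.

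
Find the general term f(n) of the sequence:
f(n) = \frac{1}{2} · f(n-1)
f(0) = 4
Pure geometric recurrence with ratio \frac{1}{2}.
By induction f(n) = f(0) · (\frac{1}{2})^n = 4 \cdot 2^{- n}.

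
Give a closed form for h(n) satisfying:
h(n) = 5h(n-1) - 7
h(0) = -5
First-order linear non-homogeneous.
Homogeneous solution: h_h(n) = A·(5)^n.
Try constant particular solution h_p = K: K = 5K - 7 ⇒ K = \frac{7}{4}.
General: h(n) = A·(5)^n + \frac{7}{4}.
Apply h(0) = -5: A + \frac{7}{4} = -5 ⇒ A = - \frac{27}{4}.
So h(n) = \frac{7}{4} - \frac{27 \cdot 5^{n}}{4}.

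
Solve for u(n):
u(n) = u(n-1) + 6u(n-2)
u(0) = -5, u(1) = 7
Characteristic equation: x² - x - 6 = 0, which factors as (x - (3))(x - (-2)) = 0.
Roots r₁ = 3, r₂ = -2 (distinct).
General solution: u(n) = A·(3)^n + B·(-2)^n.
From u(0) = -5: A + B = -5.
From u(1) = 7: 3A - 2B = 7.
Solving: A = - \frac{3}{5}, B = - \frac{22}{5}.
So u(n) = - \frac{22 \left(-2\right)^{n}}{5} - \frac{3 \cdot 3^{n}}{5}.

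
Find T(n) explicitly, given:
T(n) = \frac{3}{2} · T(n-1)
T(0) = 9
Pure geometric recurrence with ratio \frac{3}{2}.
By induction T(n) = T(0) · (\frac{3}{2})^n = 9 \left(\frac{3}{2}\right)^{n}.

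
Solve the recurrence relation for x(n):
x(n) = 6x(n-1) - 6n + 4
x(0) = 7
First-order linear with linear forcing.
Homogeneous solution: x_h(n) = A·(6)^n.
Try particular x_p(n) = pn + q. Substituting:
  pn + q = 6(p(n-1) + q) - 6n + 4.
Matching the n-coefficient: p = 6p - 6 ⇒ p = \frac{6}{5}.
Matching constants: q = -6p + 6q + 4 ⇒ q = \frac{16}{25}.
General: x(n) = A·(6)^n + \frac{6 n}{5} + \frac{16}{25}.
Apply x(0) = 7: A + \frac{16}{25} = 7 ⇒ A = \frac{159}{25}.
So x(n) = \frac{159 \cdot 6^{n}}{25} + \frac{6 n}{5} + \frac{16}{25}.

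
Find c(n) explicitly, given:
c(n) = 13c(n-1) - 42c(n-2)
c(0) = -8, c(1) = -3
Characteristic equation: x² - 13x + 42 = 0, which factors as (x - (7))(x - (6)) = 0.
Roots r₁ = 7, r₂ = 6 (distinct).
General solution: c(n) = A·(7)^n + B·(6)^n.
From c(0) = -8: A + B = -8.
From c(1) = -3: 7A + 6B = -3.
Solving: A = 45, B = -53.
So c(n) = - 53 \cdot 6^{n} + 45 \cdot 7^{n}.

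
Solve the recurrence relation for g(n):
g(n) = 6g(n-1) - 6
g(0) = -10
First-order linear non-homogeneous.
Homogeneous solution: g_h(n) = A·(6)^n.
Try constant particular solution g_p = K: K = 6K - 6 ⇒ K = \frac{6}{5}.
General: g(n) = A·(6)^n + \frac{6}{5}.
Apply g(0) = -10: A + \frac{6}{5} = -10 ⇒ A = - \frac{56}{5}.
So g(n) = \frac{6}{5} - \frac{56 \cdot 6^{n}}{5}.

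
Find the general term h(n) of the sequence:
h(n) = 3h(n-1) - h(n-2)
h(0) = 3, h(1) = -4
Characteristic equation: x² - 3x + 1 = 0.
Discriminant Δ = (3)² + 4·(-1) = 5.
Roots r₁,₂ = (3 ± √5)/2, so r₁ = \frac{\sqrt{5}}{2} + \frac{3}{2}, r₂ = \frac{3}{2} - \frac{\sqrt{5}}{2}.
General solution: h(n) = A·r₁^n + B·r₂^n.
From the initial conditions, A + B = 3 and r₁A + r₂B = -4.
Since r₁ - r₂ = √5: A = (-4 - (3)r₂)/√5 = \frac{3}{2} - \frac{17 \sqrt{5}}{10}, and B = 3 - A = \frac{3}{2} + \frac{17 \sqrt{5}}{10}.
So h(n) = \left(\frac{3}{2} - \frac{17 \sqrt{5}}{10}\right)\left(\frac{\sqrt{5}}{2} + \frac{3}{2}\right)^n + \left(\frac{3}{2} + \frac{17 \sqrt{5}}{10}\right)\left(\frac{3}{2} - \frac{\sqrt{5}}{2}\right)^n.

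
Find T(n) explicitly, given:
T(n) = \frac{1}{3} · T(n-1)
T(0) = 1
Pure geometric recurrence with ratio \frac{1}{3}.
By induction T(n) = T(0) · (\frac{1}{3})^n = \left(\frac{1}{3}\right)^{n}.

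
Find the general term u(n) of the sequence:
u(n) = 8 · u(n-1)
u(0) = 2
Pure geometric recurrence with ratio 8.
By induction u(n) = u(0) · (8)^n = 2 \cdot 8^{n}.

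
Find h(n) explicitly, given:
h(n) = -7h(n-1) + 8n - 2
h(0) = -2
First-order linear with linear forcing.
Homogeneous solution: h_h(n) = A·(-7)^n.
Try particular h_p(n) = pn + q. Substituting:
  pn + q = -7(p(n-1) + q) + 8n - 2.
Matching the n-coefficient: p = -7p + 8 ⇒ p = 1.
Matching constants: q = 7p - 7q - 2 ⇒ q = \frac{5}{8}.
General: h(n) = A·(-7)^n + n + \frac{5}{8}.
Apply h(0) = -2: A + \frac{5}{8} = -2 ⇒ A = - \frac{21}{8}.
So h(n) = - \frac{21 \left(-7\right)^{n}}{8} + n + \frac{5}{8}.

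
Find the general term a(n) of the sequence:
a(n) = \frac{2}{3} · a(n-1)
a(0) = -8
Pure geometric recurrence with ratio \frac{2}{3}.
By induction a(n) = a(0) · (\frac{2}{3})^n = - 8 \left(\frac{2}{3}\right)^{n}.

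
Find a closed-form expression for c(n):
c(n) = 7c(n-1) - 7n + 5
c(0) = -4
First-order linear with linear forcing.
Homogeneous solution: c_h(n) = A·(7)^n.
Try particular c_p(n) = pn + q. Substituting:
  pn + q = 7(p(n-1) + q) - 7n + 5.
Matching the n-coefficient: p = 7p - 7 ⇒ p = \frac{7}{6}.
Matching constants: q = -7p + 7q + 5 ⇒ q = \frac{19}{36}.
General: c(n) = A·(7)^n + \frac{7 n}{6} + \frac{19}{36}.
Apply c(0) = -4: A + \frac{19}{36} = -4 ⇒ A = - \frac{163}{36}.
So c(n) = - \frac{163 \cdot 7^{n}}{36} + \frac{7 n}{6} + \frac{19}{36}.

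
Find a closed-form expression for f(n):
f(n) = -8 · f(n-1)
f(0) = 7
Pure geometric recurrence with ratio -8.
By induction f(n) = f(0) · (-8)^n = 7 \left(-8\right)^{n}.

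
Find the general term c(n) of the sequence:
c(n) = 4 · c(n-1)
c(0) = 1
Pure geometric recurrence with ratio 4.
By induction c(n) = c(0) · (4)^n = 4^{n}.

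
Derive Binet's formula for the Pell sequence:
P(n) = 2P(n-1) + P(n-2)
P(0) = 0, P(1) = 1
This is the Pell sequence.
Characteristic equation: x² - 2x - 1 = 0; roots r₁ = 1 + \sqrt{2}, r₂ = 1 - \sqrt{2}.
General: P(n) = A·r₁^n + B·r₂^n. Solving with P(0)=0, P(1)=1 gives A = \frac{\sqrt{2}}{4}, B = - \frac{\sqrt{2}}{4}.
So P(n) = \frac{\sqrt{2} \left(- \left(1 - \sqrt{2}\right)^{n} + \left(1 + \sqrt{2}\right)^{n}\right)}{4}.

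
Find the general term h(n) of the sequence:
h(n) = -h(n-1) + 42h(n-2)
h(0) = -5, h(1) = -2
Characteristic equation: x² + x - 42 = 0, which factors as (x - (6))(x - (-7)) = 0.
Roots r₁ = 6, r₂ = -7 (distinct).
General solution: h(n) = A·(6)^n + B·(-7)^n.
From h(0) = -5: A + B = -5.
From h(1) = -2: 6A - 7B = -2.
Solving: A = - \frac{37}{13}, B = - \frac{28}{13}.
So h(n) = - \frac{28 \left(-7\right)^{n}}{13} - \frac{37 \cdot 6^{n}}{13}.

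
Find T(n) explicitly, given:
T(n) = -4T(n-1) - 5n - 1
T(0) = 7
First-order linear with linear forcing.
Homogeneous solution: T_h(n) = A·(-4)^n.
Try particular T_p(n) = pn + q. Substituting:
  pn + q = -4(p(n-1) + q) - 5n - 1.
Matching the n-coefficient: p = -4p - 5 ⇒ p = -1.
Matching constants: q = 4p - 4q - 1 ⇒ q = -1.
General: T(n) = A·(-4)^n - n - 1.
Apply T(0) = 7: A - 1 = 7 ⇒ A = 8.
So T(n) = 8 \left(-4\right)^{n} - n - 1.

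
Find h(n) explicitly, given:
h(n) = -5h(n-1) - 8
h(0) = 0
First-order linear non-homogeneous.
Homogeneous solution: h_h(n) = A·(-5)^n.
Try constant particular solution h_p = K: K = -5K - 8 ⇒ K = - \frac{4}{3}.
General: h(n) = A·(-5)^n - \frac{4}{3}.
Apply h(0) = 0: A - \frac{4}{3} = 0 ⇒ A = \frac{4}{3}.
So h(n) = \frac{4 \left(-5\right)^{n}}{3} - \frac{4}{3}.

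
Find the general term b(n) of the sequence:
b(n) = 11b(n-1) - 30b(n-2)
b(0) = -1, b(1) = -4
Characteristic equation: x² - 11x + 30 = 0, which factors as (x - (6))(x - (5)) = 0.
Roots r₁ = 6, r₂ = 5 (distinct).
General solution: b(n) = A·(6)^n + B·(5)^n.
From b(0) = -1: A + B = -1.
From b(1) = -4: 6A + 5B = -4.
Solving: A = 1, B = -2.
So b(n) = - 2 \cdot 5^{n} + 6^{n}.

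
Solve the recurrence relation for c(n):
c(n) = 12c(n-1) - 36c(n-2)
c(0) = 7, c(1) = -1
Characteristic equation: x² - 12x + 36 = 0, which is (x - (6))².
Repeated root r = 6.
General solution: c(n) = (A + Bn)·(6)^n.
From c(0) = 7: A = 7.
From c(1) = -1: (A + B)·(6) = -1 ⇒ B = - \frac{43}{6}.
So c(n) = \left(7 - \frac{43 n}{6}\right) \cdot (6)^n.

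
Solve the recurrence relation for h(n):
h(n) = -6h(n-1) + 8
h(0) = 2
First-order linear non-homogeneous.
Homogeneous solution: h_h(n) = A·(-6)^n.
Try constant particular solution h_p = K: K = -6K + 8 ⇒ K = \frac{8}{7}.
General: h(n) = A·(-6)^n + \frac{8}{7}.
Apply h(0) = 2: A + \frac{8}{7} = 2 ⇒ A = \frac{6}{7}.
So h(n) = \frac{6 \left(-6\right)^{n}}{7} + \frac{8}{7}.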